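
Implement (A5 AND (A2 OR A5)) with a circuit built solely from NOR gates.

((A5 NOR A5) NOR (((A2 NOR A5) NOR (A2 NOR A5)) NOR ((A2 NOR A5) NOR (A2 NOR A5))))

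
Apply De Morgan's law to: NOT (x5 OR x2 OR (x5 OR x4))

NOT x5 AND NOT x2 AND NOT (x5 OR x4)
De Morgan's: NOT(OR of terms) = AND of negations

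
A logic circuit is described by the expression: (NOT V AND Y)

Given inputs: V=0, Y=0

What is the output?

Substituting: (NOT 0 AND 0)
= 0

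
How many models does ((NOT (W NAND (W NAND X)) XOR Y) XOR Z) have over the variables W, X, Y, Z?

Satisfying assignments: (0,0,0,1), (0,0,1,0), (0,1,0,1), (0,1,1,0), (1,0,0,0), (1,0,1,1), (1,1,0,1), (1,1,1,0)
Count: 8 out of 16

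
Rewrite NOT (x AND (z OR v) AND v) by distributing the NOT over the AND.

NOT x OR NOT (z OR v) OR NOT v
De Morgan's: NOT(AND of terms) = OR of negations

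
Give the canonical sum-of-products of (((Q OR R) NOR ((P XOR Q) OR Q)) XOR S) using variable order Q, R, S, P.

Σm(0, 3, 6, 7, 10, 11, 14, 15) = (NOT Q AND NOT R AND NOT S AND NOT P) OR (NOT Q AND NOT R AND S AND P) OR (NOT Q AND R AND S AND NOT P) OR (NOT Q AND R AND S AND P) OR (Q AND NOT R AND S AND NOT P) OR (Q AND NOT R AND S AND P) OR (Q AND R AND S AND NOT P) OR (Q AND R AND S AND P)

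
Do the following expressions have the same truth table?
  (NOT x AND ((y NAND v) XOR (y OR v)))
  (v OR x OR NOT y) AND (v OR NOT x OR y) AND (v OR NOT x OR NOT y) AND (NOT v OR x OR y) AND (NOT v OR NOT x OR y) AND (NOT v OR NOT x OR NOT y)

Yes, they are equivalent — the two output columns agree on all 8 assignments:
v | x | y | Expression 1 | Expression 2
---------------------------------------
0 | 0 | 0 | 1 | 1
0 | 0 | 1 | 0 | 0
0 | 1 | 0 | 0 | 0
0 | 1 | 1 | 0 | 0
1 | 0 | 0 | 0 | 0
1 | 0 | 1 | 1 | 1
1 | 1 | 0 | 0 | 0
1 | 1 | 1 | 0 | 0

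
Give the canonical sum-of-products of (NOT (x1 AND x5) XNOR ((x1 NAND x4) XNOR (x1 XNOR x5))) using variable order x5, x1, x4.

Σm(0, 1, 3, 7) = (NOT x5 AND NOT x1 AND NOT x4) OR (NOT x5 AND NOT x1 AND x4) OR (NOT x5 AND x1 AND x4) OR (x5 AND x1 AND x4)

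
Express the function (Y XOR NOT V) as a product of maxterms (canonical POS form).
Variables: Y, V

ΠM(1, 2) = (Y OR NOT V) AND (NOT Y OR V)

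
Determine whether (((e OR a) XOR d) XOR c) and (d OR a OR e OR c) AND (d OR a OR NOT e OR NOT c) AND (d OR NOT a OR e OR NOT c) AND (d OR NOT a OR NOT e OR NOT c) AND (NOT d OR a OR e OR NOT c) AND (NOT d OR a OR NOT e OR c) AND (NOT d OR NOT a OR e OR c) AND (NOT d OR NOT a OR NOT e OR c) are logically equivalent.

Yes, they are equivalent — the two output columns agree on all 16 assignments:
d | a | e | c | Expression 1 | Expression 2
-------------------------------------------
0 | 0 | 0 | 0 | 0 | 0
0 | 0 | 0 | 1 | 1 | 1
0 | 0 | 1 | 0 | 1 | 1
0 | 0 | 1 | 1 | 0 | 0
0 | 1 | 0 | 0 | 1 | 1
0 | 1 | 0 | 1 | 0 | 0
0 | 1 | 1 | 0 | 1 | 1
0 | 1 | 1 | 1 | 0 | 0
1 | 0 | 0 | 0 | 1 | 1
1 | 0 | 0 | 1 | 0 | 0
1 | 0 | 1 | 0 | 0 | 0
1 | 0 | 1 | 1 | 1 | 1
1 | 1 | 0 | 0 | 0 | 0
1 | 1 | 0 | 1 | 1 | 1
1 | 1 | 1 | 0 | 0 | 0
1 | 1 | 1 | 1 | 1 | 1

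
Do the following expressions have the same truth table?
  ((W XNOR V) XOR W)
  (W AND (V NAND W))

No. Counterexample: with W=0, V=0, Expression 1 = 1 but Expression 2 = 0.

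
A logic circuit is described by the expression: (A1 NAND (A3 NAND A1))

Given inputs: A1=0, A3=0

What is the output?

Substituting: (0 NAND (0 NAND 0))
= 1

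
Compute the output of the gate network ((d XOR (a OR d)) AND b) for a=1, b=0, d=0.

Substituting: ((0 XOR (1 OR 0)) AND 0)
= 0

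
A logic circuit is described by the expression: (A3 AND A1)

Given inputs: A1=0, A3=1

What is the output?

Substituting: (1 AND 0)
= 0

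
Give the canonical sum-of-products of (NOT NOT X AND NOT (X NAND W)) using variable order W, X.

Σm(3) = (W AND X)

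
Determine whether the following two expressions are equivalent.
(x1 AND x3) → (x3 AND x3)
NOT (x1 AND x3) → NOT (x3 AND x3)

No, Inverse is not equivalent to original (counterexample: x3=1, x1=0)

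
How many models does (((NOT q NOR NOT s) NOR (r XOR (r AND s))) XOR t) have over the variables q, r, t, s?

Satisfying assignments: (0,0,0,0), (0,0,0,1), (0,1,0,1), (0,1,1,0), (1,0,0,0), (1,0,1,1), (1,1,1,0), (1,1,1,1)
Count: 8 out of 16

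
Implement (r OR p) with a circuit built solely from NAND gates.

((r NAND r) NAND (p NAND p))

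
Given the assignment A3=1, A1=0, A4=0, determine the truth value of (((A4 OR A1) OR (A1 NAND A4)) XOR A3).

Substituting: (((0 OR 0) OR (0 NAND 0)) XOR 1)
= 0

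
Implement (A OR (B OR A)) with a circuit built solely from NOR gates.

((A NOR ((B NOR A) NOR (B NOR A))) NOR (A NOR ((B NOR A) NOR (B NOR A))))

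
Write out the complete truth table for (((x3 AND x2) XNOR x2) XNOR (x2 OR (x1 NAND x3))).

x2 | x3 | x1 | Output
---------------------
0 | 0 | 0 | 1
0 | 0 | 1 | 1
0 | 1 | 0 | 1
0 | 1 | 1 | 0
1 | 0 | 0 | 0
1 | 0 | 1 | 0
1 | 1 | 0 | 1
1 | 1 | 1 | 1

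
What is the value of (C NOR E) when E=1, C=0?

Substituting: (0 NOR 1)
= 0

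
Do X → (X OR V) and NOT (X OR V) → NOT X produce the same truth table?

Yes, Contrapositive is always equivalent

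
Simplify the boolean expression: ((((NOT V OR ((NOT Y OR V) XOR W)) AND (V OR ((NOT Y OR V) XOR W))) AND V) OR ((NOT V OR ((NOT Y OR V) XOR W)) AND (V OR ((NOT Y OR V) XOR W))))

By absorption (E OR (E AND v) = E) then distribution ((E OR v) AND (E OR NOT v) = E):
= ((NOT Y OR V) XOR W)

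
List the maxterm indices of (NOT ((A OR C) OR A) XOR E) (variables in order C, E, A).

ΠM(1, 2, 4, 5) = (C OR E OR NOT A) AND (C OR NOT E OR A) AND (NOT C OR E OR A) AND (NOT C OR E OR NOT A)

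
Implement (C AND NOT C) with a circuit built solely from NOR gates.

((C NOR C) NOR ((C NOR C) NOR (C NOR C)))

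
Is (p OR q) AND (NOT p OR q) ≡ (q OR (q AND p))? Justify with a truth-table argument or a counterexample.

Yes, they are equivalent — the two output columns agree on all 4 assignments:
p | q | Expression 1 | Expression 2
-----------------------------------
0 | 0 | 0 | 0
0 | 1 | 1 | 1
1 | 0 | 0 | 0
1 | 1 | 1 | 1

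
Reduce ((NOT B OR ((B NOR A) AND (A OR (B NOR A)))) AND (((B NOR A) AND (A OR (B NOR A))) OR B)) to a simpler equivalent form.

By distribution ((E OR v) AND (E OR NOT v) = E) then absorption (E AND (E OR v) = E):
= (B NOR A)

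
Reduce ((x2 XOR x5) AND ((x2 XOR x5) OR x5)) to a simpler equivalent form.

By absorption (E AND (E OR v) = E):
= (x2 XOR x5)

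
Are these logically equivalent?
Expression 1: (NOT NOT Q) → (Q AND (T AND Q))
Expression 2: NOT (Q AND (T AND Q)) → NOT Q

Yes, Contrapositive is always equivalent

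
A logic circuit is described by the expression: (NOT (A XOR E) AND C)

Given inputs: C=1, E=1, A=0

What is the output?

Substituting: (NOT (0 XOR 1) AND 1)
= 0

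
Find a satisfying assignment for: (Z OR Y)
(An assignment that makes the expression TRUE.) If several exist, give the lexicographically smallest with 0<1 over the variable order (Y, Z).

Y=0, Z=1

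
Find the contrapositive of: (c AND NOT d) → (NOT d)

Contrapositive: d → NOT (c AND NOT d)
Note: A statement and its contrapositive are logically equivalent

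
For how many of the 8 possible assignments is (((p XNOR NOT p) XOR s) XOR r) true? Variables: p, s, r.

Satisfying assignments: (0,0,1), (0,1,0), (1,0,1), (1,1,0)
Count: 4 out of 8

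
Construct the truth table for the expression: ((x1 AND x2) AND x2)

x1 | x2 | Output
----------------
0 | 0 | 0
0 | 1 | 0
1 | 0 | 0
1 | 1 | 1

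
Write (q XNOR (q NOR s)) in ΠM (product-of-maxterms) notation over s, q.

ΠM(0, 1, 3) = (s OR q) AND (s OR NOT q) AND (NOT s OR NOT q)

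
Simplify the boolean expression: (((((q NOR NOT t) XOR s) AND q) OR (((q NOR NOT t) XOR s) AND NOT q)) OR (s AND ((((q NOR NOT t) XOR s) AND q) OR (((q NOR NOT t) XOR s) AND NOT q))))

By absorption (E OR (E AND v) = E) then distribution ((E AND v) OR (E AND NOT v) = E):
= ((q NOR NOT t) XOR s)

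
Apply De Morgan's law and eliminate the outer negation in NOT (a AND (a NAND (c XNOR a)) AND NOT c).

NOT a OR NOT (a NAND (c XNOR a)) OR c
De Morgan's: NOT(AND of terms) = OR of negations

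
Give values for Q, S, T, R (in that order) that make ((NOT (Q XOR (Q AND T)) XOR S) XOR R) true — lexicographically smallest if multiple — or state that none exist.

Q=0, S=0, T=0, R=0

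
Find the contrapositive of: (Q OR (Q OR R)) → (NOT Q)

Contrapositive: Q → NOT (Q OR (Q OR R))
Note: A statement and its contrapositive are logically equivalent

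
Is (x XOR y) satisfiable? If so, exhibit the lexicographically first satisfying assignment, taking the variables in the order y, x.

y=0, x=1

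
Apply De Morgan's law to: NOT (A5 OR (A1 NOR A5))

NOT A5 AND NOT (A1 NOR A5)
De Morgan's: NOT(OR of terms) = AND of negations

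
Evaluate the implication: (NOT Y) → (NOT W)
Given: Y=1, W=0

Antecedent (NOT Y) = 0; consequent (NOT W) = 1.
0 → 1 = 1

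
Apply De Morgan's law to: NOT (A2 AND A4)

NOT A2 OR NOT A4
De Morgan's: NOT(AND of terms) = OR of negations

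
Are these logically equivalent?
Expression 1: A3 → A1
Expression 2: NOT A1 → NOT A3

Yes, Contrapositive is always equivalent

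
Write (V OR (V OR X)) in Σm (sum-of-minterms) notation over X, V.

Σm(1, 2, 3) = (NOT X AND V) OR (X AND NOT V) OR (X AND V)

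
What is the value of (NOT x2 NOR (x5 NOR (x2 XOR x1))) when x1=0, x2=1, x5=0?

Substituting: (NOT 1 NOR (0 NOR (1 XOR 0)))
= 1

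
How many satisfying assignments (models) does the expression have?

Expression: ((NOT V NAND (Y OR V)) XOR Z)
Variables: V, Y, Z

Satisfying assignments: (0,0,0), (0,1,1), (1,0,0), (1,1,0)
Count: 4 out of 8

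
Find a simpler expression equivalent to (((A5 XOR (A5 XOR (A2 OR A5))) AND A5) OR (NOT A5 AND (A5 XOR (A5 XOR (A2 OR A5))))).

By distribution ((E AND v) OR (E AND NOT v) = E) then XOR self-cancellation ((E XOR v) XOR v = E):
= (A2 OR A5)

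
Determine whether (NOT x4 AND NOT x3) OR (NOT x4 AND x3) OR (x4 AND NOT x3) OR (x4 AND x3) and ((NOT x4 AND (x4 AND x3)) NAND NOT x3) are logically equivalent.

Yes, they are equivalent — the two output columns agree on all 4 assignments:
x4 | x3 | Expression 1 | Expression 2
-------------------------------------
0 | 0 | 1 | 1
0 | 1 | 1 | 1
1 | 0 | 1 | 1
1 | 1 | 1 | 1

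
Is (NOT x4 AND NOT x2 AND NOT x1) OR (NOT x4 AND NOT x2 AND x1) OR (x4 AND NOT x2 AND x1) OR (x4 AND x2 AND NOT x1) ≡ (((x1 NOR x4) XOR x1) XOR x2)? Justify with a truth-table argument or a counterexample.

Yes, they are equivalent — the two output columns agree on all 8 assignments:
x4 | x2 | x1 | Expression 1 | Expression 2
------------------------------------------
0 | 0 | 0 | 1 | 1
0 | 0 | 1 | 1 | 1
0 | 1 | 0 | 0 | 0
0 | 1 | 1 | 0 | 0
1 | 0 | 0 | 0 | 0
1 | 0 | 1 | 1 | 1
1 | 1 | 0 | 1 | 1
1 | 1 | 1 | 0 | 0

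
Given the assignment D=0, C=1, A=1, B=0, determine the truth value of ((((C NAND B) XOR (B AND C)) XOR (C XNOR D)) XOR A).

Substituting: ((((1 NAND 0) XOR (0 AND 1)) XOR (1 XNOR 0)) XOR 1)
= 0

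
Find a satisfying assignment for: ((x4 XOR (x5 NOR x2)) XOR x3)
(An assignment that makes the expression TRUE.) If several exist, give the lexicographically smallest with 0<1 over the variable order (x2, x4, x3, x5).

x2=0, x4=0, x3=0, x5=0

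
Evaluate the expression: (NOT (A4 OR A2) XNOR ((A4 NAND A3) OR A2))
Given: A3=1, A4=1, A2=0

Substituting: (NOT (1 OR 0) XNOR ((1 NAND 1) OR 0))
= 1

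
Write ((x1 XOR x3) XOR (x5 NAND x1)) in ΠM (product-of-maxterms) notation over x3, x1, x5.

ΠM(2, 4, 5, 7) = (x3 OR NOT x1 OR x5) AND (NOT x3 OR x1 OR x5) AND (NOT x3 OR x1 OR NOT x5) AND (NOT x3 OR NOT x1 OR NOT x5)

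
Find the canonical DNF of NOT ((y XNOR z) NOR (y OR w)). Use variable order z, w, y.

(NOT z AND NOT w AND NOT y) OR (NOT z AND NOT w AND y) OR (NOT z AND w AND NOT y) OR (NOT z AND w AND y) OR (z AND NOT w AND y) OR (z AND w AND NOT y) OR (z AND w AND y)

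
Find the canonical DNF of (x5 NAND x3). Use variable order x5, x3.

(NOT x5 AND NOT x3) OR (NOT x5 AND x3) OR (x5 AND NOT x3)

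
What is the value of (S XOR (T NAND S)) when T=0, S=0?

Substituting: (0 XOR (0 NAND 0))
= 1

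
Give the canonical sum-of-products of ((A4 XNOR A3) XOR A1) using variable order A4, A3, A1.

Σm(0, 3, 5, 6) = (NOT A4 AND NOT A3 AND NOT A1) OR (NOT A4 AND A3 AND A1) OR (A4 AND NOT A3 AND A1) OR (A4 AND A3 AND NOT A1)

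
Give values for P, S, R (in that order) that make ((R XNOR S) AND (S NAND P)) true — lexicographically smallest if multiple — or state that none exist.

P=0, S=0, R=0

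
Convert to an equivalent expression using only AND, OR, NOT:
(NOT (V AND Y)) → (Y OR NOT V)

(V AND Y) OR (Y OR NOT V)
(Implication elimination: A → B = NOT A OR B)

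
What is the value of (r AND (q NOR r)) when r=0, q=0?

Substituting: (0 AND (0 NOR 0))
= 0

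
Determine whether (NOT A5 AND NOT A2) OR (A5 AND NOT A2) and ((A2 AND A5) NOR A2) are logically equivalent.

Yes, they are equivalent — the two output columns agree on all 4 assignments:
A5 | A2 | Expression 1 | Expression 2
-------------------------------------
0 | 0 | 1 | 1
0 | 1 | 0 | 0
1 | 0 | 1 | 1
1 | 1 | 0 | 0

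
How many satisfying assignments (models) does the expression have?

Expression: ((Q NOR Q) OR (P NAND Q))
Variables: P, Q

Satisfying assignments: (0,0), (0,1), (1,0)
Count: 3 out of 4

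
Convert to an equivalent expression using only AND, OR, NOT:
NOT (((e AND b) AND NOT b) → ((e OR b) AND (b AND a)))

((e AND b) AND NOT b) AND NOT ((e OR b) AND (b AND a))
(Negated implication: NOT(A → B) = A AND NOT B)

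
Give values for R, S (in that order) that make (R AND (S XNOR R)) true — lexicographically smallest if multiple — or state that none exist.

R=1, S=1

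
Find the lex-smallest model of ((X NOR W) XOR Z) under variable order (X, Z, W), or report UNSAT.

X=0, Z=0, W=0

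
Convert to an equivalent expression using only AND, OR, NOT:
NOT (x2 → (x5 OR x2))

x2 AND NOT (x5 OR x2)
(Negated implication: NOT(A → B) = A AND NOT B)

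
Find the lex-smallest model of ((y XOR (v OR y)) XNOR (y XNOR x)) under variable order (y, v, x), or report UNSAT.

y=0, v=0, x=1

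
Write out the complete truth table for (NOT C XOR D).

D | C | Output
--------------
0 | 0 | 1
0 | 1 | 0
1 | 0 | 0
1 | 1 | 1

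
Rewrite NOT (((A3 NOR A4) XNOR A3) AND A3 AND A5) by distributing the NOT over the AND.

NOT ((A3 NOR A4) XNOR A3) OR NOT A3 OR NOT A5
De Morgan's: NOT(AND of terms) = OR of negations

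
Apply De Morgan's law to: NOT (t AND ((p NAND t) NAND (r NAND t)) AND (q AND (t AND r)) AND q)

NOT t OR NOT ((p NAND t) NAND (r NAND t)) OR NOT (q AND (t AND r)) OR NOT q
De Morgan's: NOT(AND of terms) = OR of negations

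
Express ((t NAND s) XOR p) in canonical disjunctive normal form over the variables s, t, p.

(NOT s AND NOT t AND NOT p) OR (NOT s AND t AND NOT p) OR (s AND NOT t AND NOT p) OR (s AND t AND p)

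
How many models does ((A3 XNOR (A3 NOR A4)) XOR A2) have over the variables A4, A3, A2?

Satisfying assignments: (0,0,1), (0,1,1), (1,0,0), (1,1,1)
Count: 4 out of 8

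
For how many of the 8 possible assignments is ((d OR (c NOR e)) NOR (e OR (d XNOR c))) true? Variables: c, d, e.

Satisfying assignments: (1,0,0)
Count: 1 out of 8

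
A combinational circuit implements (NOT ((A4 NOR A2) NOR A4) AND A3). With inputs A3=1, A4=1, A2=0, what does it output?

Substituting: (NOT ((1 NOR 0) NOR 1) AND 1)
= 1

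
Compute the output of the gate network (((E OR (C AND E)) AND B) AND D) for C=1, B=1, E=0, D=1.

Substituting: (((0 OR (1 AND 0)) AND 1) AND 1)
= 0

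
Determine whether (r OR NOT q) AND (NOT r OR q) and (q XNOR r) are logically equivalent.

Yes, they are equivalent — the two output columns agree on all 4 assignments:
r | q | Expression 1 | Expression 2
-----------------------------------
0 | 0 | 1 | 1
0 | 1 | 0 | 0
1 | 0 | 0 | 0
1 | 1 | 1 | 1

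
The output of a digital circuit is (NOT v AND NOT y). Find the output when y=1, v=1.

Substituting: (NOT 1 AND NOT 1)
= 0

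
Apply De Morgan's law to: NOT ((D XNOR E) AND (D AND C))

NOT (D XNOR E) OR NOT (D AND C)
De Morgan's: NOT(AND of terms) = OR of negations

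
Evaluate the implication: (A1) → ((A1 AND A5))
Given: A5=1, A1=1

Antecedent (A1) = 1; consequent ((A1 AND A5)) = 1.
1 → 1 = 1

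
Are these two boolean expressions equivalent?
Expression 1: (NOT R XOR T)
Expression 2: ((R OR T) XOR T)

No. Counterexample: with T=0, R=0, Expression 1 = 1 but Expression 2 = 0.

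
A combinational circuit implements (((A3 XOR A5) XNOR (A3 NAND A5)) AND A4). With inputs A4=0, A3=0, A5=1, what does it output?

Substituting: (((0 XOR 1) XNOR (0 NAND 1)) AND 0)
= 0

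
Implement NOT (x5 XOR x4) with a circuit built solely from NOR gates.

(((((x5 NOR x4) NOR (x5 NOR x4)) NOR ((x5 NOR x4) NOR (x5 NOR x4))) NOR ((((x5 NOR x5) NOR (x4 NOR x4)) NOR ((x5 NOR x5) NOR (x4 NOR x4))) NOR (((x5 NOR x5) NOR (x4 NOR x4)) NOR ((x5 NOR x5) NOR (x4 NOR x4))))) NOR ((((x5 NOR x4) NOR (x5 NOR x4)) NOR ((x5 NOR x4) NOR (x5 NOR x4))) NOR ((((x5 NOR x5) NOR (x4 NOR x4)) NOR ((x5 NOR x5) NOR (x4 NOR x4))) NOR (((x5 NOR x5) NOR (x4 NOR x4)) NOR ((x5 NOR x5) NOR (x4 NOR x4))))))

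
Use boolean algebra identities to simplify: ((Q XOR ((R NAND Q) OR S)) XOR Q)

By XOR self-cancellation ((E XOR v) XOR v = E):
= ((R NAND Q) OR S)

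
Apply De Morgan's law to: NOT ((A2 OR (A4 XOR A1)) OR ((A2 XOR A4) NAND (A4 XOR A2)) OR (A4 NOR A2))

NOT (A2 OR (A4 XOR A1)) AND NOT ((A2 XOR A4) NAND (A4 XOR A2)) AND NOT (A4 NOR A2)
De Morgan's: NOT(OR of terms) = AND of negations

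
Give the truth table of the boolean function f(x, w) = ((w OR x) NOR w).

x | w | Output
--------------
0 | 0 | 1
0 | 1 | 0
1 | 0 | 0
1 | 1 | 0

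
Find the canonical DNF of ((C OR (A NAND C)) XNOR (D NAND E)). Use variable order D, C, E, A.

(NOT D AND NOT C AND NOT E AND NOT A) OR (NOT D AND NOT C AND NOT E AND A) OR (NOT D AND NOT C AND E AND NOT A) OR (NOT D AND NOT C AND E AND A) OR (NOT D AND C AND NOT E AND NOT A) OR (NOT D AND C AND NOT E AND A) OR (NOT D AND C AND E AND NOT A) OR (NOT D AND C AND E AND A) OR (D AND NOT C AND NOT E AND NOT A) OR (D AND NOT C AND NOT E AND A) OR (D AND C AND NOT E AND NOT A) OR (D AND C AND NOT E AND A)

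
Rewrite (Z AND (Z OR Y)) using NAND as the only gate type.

((Z NAND ((Z NAND Z) NAND (Y NAND Y))) NAND (Z NAND ((Z NAND Z) NAND (Y NAND Y))))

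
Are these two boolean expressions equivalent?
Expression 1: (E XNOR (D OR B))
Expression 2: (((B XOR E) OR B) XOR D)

No. Counterexample: with E=0, D=0, B=0, Expression 1 = 1 but Expression 2 = 0.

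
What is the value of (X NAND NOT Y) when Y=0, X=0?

Substituting: (0 NAND NOT 0)
= 1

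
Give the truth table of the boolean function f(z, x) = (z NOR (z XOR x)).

z | x | Output
--------------
0 | 0 | 1
0 | 1 | 0
1 | 0 | 0
1 | 1 | 0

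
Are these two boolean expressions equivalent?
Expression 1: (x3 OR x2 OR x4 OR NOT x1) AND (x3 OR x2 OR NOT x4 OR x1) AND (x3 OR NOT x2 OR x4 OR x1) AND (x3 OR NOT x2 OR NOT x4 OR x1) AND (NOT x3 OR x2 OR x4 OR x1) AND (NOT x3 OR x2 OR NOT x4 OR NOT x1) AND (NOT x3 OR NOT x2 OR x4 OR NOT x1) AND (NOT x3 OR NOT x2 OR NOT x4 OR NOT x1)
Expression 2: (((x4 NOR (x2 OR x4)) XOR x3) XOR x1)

Yes, they are equivalent — the two output columns agree on all 16 assignments:
x3 | x2 | x4 | x1 | Expression 1 | Expression 2
-----------------------------------------------
0 | 0 | 0 | 0 | 1 | 1
0 | 0 | 0 | 1 | 0 | 0
0 | 0 | 1 | 0 | 0 | 0
0 | 0 | 1 | 1 | 1 | 1
0 | 1 | 0 | 0 | 0 | 0
0 | 1 | 0 | 1 | 1 | 1
0 | 1 | 1 | 0 | 0 | 0
0 | 1 | 1 | 1 | 1 | 1
1 | 0 | 0 | 0 | 0 | 0
1 | 0 | 0 | 1 | 1 | 1
1 | 0 | 1 | 0 | 1 | 1
1 | 0 | 1 | 1 | 0 | 0
1 | 1 | 0 | 0 | 1 | 1
1 | 1 | 0 | 1 | 0 | 0
1 | 1 | 1 | 0 | 1 | 1
1 | 1 | 1 | 1 | 0 | 0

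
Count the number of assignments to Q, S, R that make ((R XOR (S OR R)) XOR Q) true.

Satisfying assignments: (0,1,0), (1,0,0), (1,0,1), (1,1,1)
Count: 4 out of 8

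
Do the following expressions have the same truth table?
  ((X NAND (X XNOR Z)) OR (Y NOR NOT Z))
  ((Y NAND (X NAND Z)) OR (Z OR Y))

No. Counterexample: with Z=1, X=1, Y=1, Expression 1 = 0 but Expression 2 = 1.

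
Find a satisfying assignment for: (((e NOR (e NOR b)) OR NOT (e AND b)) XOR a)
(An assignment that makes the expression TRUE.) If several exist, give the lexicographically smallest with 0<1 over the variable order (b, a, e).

b=0, a=0, e=0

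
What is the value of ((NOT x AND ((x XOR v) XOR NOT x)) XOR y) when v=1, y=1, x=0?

Substituting: ((NOT 0 AND ((0 XOR 1) XOR NOT 0)) XOR 1)
= 1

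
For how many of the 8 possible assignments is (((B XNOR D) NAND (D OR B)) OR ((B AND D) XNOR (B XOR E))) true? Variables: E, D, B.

Satisfying assignments: (0,0,0), (0,0,1), (0,1,0), (0,1,1), (1,0,0), (1,0,1), (1,1,0)
Count: 7 out of 8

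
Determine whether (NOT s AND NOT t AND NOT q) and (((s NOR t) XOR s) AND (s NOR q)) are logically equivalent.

Yes, they are equivalent — the two output columns agree on all 8 assignments:
s | t | q | Expression 1 | Expression 2
---------------------------------------
0 | 0 | 0 | 1 | 1
0 | 0 | 1 | 0 | 0
0 | 1 | 0 | 0 | 0
0 | 1 | 1 | 0 | 0
1 | 0 | 0 | 0 | 0
1 | 0 | 1 | 0 | 0
1 | 1 | 0 | 0 | 0
1 | 1 | 1 | 0 | 0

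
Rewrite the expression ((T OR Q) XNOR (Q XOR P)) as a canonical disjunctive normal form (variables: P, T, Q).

(NOT P AND NOT T AND NOT Q) OR (NOT P AND NOT T AND Q) OR (NOT P AND T AND Q) OR (P AND T AND NOT Q)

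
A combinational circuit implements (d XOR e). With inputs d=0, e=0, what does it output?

Substituting: (0 XOR 0)
= 0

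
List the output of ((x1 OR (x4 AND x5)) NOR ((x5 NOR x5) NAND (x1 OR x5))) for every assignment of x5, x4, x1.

x5 | x4 | x1 | Output
---------------------
0 | 0 | 0 | 0
0 | 0 | 1 | 0
0 | 1 | 0 | 0
0 | 1 | 1 | 0
1 | 0 | 0 | 0
1 | 0 | 1 | 0
1 | 1 | 0 | 0
1 | 1 | 1 | 0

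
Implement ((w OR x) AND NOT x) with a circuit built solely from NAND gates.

((((w NAND w) NAND (x NAND x)) NAND (x NAND x)) NAND (((w NAND w) NAND (x NAND x)) NAND (x NAND x)))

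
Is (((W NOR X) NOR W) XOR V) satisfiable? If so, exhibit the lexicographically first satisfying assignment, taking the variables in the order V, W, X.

V=0, W=0, X=1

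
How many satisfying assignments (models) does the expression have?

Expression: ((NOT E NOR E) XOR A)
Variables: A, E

Satisfying assignments: (1,0), (1,1)
Count: 2 out of 4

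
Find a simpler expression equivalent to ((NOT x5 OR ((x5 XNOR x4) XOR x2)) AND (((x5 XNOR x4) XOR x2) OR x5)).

By distribution ((E OR v) AND (E OR NOT v) = E):
= ((x5 XNOR x4) XOR x2)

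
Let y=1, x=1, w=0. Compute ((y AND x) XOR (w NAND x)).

Substituting: ((1 AND 1) XOR (0 NAND 1))
= 0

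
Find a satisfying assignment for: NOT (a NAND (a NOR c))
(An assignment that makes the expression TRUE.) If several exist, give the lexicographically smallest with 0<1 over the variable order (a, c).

UNSATISFIABLE - no assignment makes this expression true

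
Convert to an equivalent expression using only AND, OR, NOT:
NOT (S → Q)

S AND NOT Q
(Negated implication: NOT(A → B) = A AND NOT B)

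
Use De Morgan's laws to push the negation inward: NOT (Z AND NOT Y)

NOT Z OR Y
De Morgan's: NOT(AND of terms) = OR of negations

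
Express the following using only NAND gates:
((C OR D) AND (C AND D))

((((C NAND C) NAND (D NAND D)) NAND ((C NAND D) NAND (C NAND D))) NAND (((C NAND C) NAND (D NAND D)) NAND ((C NAND D) NAND (C NAND D))))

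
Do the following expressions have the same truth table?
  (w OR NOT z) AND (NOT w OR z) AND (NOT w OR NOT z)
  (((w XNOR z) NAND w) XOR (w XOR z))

Yes, they are equivalent — the two output columns agree on all 4 assignments:
w | z | Expression 1 | Expression 2
-----------------------------------
0 | 0 | 1 | 1
0 | 1 | 0 | 0
1 | 0 | 0 | 0
1 | 1 | 0 | 0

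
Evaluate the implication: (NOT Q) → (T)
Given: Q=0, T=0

Antecedent (NOT Q) = 1; consequent (T) = 0.
1 → 0 = 0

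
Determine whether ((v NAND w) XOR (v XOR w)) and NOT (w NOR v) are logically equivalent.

No. Counterexample: with w=0, v=0, Expression 1 = 1 but Expression 2 = 0.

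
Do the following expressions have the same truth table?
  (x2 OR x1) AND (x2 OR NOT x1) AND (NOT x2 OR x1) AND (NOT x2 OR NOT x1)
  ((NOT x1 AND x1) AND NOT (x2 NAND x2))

Yes, they are equivalent — the two output columns agree on all 4 assignments:
x2 | x1 | Expression 1 | Expression 2
-------------------------------------
0 | 0 | 0 | 0
0 | 1 | 0 | 0
1 | 0 | 0 | 0
1 | 1 | 0 | 0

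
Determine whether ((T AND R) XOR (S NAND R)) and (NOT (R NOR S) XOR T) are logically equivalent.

No. Counterexample: with T=0, R=0, S=0, Expression 1 = 1 but Expression 2 = 0.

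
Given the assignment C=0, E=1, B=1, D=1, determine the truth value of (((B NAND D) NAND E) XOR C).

Substituting: (((1 NAND 1) NAND 1) XOR 0)
= 1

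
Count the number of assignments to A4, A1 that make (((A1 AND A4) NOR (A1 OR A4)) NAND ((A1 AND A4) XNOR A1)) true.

Satisfying assignments: (0,1), (1,0), (1,1)
Count: 3 out of 4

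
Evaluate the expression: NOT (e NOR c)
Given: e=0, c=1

Substituting: NOT (0 NOR 1)
= 1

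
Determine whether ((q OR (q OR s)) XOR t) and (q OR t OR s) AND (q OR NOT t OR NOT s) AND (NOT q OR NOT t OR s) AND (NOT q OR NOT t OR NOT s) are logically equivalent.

Yes, they are equivalent — the two output columns agree on all 8 assignments:
q | t | s | Expression 1 | Expression 2
---------------------------------------
0 | 0 | 0 | 0 | 0
0 | 0 | 1 | 1 | 1
0 | 1 | 0 | 1 | 1
0 | 1 | 1 | 0 | 0
1 | 0 | 0 | 1 | 1
1 | 0 | 1 | 1 | 1
1 | 1 | 0 | 0 | 0
1 | 1 | 1 | 0 | 0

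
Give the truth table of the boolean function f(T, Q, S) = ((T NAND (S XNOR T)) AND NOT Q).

T | Q | S | Output
------------------
0 | 0 | 0 | 1
0 | 0 | 1 | 1
0 | 1 | 0 | 0
0 | 1 | 1 | 0
1 | 0 | 0 | 1
1 | 0 | 1 | 0
1 | 1 | 0 | 0
1 | 1 | 1 | 0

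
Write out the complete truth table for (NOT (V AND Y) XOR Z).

Y | V | Z | Output
------------------
0 | 0 | 0 | 1
0 | 0 | 1 | 0
0 | 1 | 0 | 1
0 | 1 | 1 | 0
1 | 0 | 0 | 1
1 | 0 | 1 | 0
1 | 1 | 0 | 0
1 | 1 | 1 | 1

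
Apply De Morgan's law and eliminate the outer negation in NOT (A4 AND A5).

NOT A4 OR NOT A5
De Morgan's: NOT(AND of terms) = OR of negations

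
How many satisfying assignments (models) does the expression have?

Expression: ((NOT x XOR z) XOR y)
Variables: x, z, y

Satisfying assignments: (0,0,0), (0,1,1), (1,0,1), (1,1,0)
Count: 4 out of 8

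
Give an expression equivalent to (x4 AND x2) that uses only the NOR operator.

((x4 NOR x4) NOR (x2 NOR x2))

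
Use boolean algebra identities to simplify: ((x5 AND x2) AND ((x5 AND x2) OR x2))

By absorption (E AND (E OR v) = E):
= (x5 AND x2)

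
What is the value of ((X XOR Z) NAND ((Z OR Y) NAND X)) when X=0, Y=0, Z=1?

Substituting: ((0 XOR 1) NAND ((1 OR 0) NAND 0))
= 0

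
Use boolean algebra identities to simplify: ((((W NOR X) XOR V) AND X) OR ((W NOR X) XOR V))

By absorption (E OR (E AND v) = E):
= ((W NOR X) XOR V)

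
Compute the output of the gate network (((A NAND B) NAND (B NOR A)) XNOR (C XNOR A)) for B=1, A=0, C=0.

Substituting: (((0 NAND 1) NAND (1 NOR 0)) XNOR (0 XNOR 0))
= 1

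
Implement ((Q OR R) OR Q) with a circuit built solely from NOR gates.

((((Q NOR R) NOR (Q NOR R)) NOR Q) NOR (((Q NOR R) NOR (Q NOR R)) NOR Q))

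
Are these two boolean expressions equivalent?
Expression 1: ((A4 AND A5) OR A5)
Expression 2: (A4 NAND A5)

No. Counterexample: with A5=0, A4=0, Expression 1 = 0 but Expression 2 = 1.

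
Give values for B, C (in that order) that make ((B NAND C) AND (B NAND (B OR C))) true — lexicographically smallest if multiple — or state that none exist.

B=0, C=0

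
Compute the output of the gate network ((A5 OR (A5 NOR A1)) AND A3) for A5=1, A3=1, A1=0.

Substituting: ((1 OR (1 NOR 0)) AND 1)
= 1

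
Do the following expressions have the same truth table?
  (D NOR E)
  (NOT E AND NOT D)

Yes, they are equivalent — the two output columns agree on all 4 assignments:
E | D | Expression 1 | Expression 2
-----------------------------------
0 | 0 | 1 | 1
0 | 1 | 0 | 0
1 | 0 | 0 | 0
1 | 1 | 0 | 0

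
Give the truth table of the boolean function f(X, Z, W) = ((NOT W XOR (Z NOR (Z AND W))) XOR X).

X | Z | W | Output
------------------
0 | 0 | 0 | 0
0 | 0 | 1 | 1
0 | 1 | 0 | 1
0 | 1 | 1 | 0
1 | 0 | 0 | 1
1 | 0 | 1 | 0
1 | 1 | 0 | 0
1 | 1 | 1 | 1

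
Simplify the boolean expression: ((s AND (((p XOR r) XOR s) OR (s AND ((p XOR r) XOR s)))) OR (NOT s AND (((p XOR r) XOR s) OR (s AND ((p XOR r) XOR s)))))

By distribution ((E AND v) OR (E AND NOT v) = E) then absorption (E OR (E AND v) = E):
= ((p XOR r) XOR s)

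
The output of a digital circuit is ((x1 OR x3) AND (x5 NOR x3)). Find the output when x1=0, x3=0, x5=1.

Substituting: ((0 OR 0) AND (1 NOR 0))
= 0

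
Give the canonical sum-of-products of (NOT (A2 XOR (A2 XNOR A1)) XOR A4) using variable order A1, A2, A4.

Σm(1, 3, 4, 6) = (NOT A1 AND NOT A2 AND A4) OR (NOT A1 AND A2 AND A4) OR (A1 AND NOT A2 AND NOT A4) OR (A1 AND A2 AND NOT A4)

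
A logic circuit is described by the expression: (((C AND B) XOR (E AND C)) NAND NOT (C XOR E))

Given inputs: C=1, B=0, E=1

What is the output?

Substituting: (((1 AND 0) XOR (1 AND 1)) NAND NOT (1 XOR 1))
= 0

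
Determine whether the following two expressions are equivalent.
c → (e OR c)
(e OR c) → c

No, Converse is not equivalent to original (counterexample: e=1, c=0)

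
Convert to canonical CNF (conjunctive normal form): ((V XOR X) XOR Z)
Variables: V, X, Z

(V OR X OR Z) AND (V OR NOT X OR NOT Z) AND (NOT V OR X OR NOT Z) AND (NOT V OR NOT X OR Z)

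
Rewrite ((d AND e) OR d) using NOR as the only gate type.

((((d NOR d) NOR (e NOR e)) NOR d) NOR (((d NOR d) NOR (e NOR e)) NOR d))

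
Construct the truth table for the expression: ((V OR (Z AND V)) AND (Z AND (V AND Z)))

Z | V | Output
--------------
0 | 0 | 0
0 | 1 | 0
1 | 0 | 0
1 | 1 | 1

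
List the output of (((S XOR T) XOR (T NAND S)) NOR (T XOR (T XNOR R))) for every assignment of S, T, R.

S | T | R | Output
------------------
0 | 0 | 0 | 0
0 | 0 | 1 | 0
0 | 1 | 0 | 0
0 | 1 | 1 | 1
1 | 0 | 0 | 0
1 | 0 | 1 | 1
1 | 1 | 0 | 0
1 | 1 | 1 | 1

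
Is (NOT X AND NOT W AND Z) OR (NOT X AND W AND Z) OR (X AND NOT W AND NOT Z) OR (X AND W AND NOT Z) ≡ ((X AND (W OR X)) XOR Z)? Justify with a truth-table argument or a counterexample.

Yes, they are equivalent — the two output columns agree on all 8 assignments:
X | W | Z | Expression 1 | Expression 2
---------------------------------------
0 | 0 | 0 | 0 | 0
0 | 0 | 1 | 1 | 1
0 | 1 | 0 | 0 | 0
0 | 1 | 1 | 1 | 1
1 | 0 | 0 | 1 | 1
1 | 0 | 1 | 0 | 0
1 | 1 | 0 | 1 | 1
1 | 1 | 1 | 0 | 0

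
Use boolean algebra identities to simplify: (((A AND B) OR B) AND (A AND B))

By absorption (E AND (E OR v) = E):
= (A AND B)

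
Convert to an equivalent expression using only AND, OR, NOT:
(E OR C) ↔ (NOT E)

((E OR C) AND (NOT E)) OR (NOT (E OR C) AND E)
(Biconditional = both true or both false)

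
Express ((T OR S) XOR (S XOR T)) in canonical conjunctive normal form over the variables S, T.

(S OR T) AND (S OR NOT T) AND (NOT S OR T)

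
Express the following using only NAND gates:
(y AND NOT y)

((y NAND (y NAND y)) NAND (y NAND (y NAND y)))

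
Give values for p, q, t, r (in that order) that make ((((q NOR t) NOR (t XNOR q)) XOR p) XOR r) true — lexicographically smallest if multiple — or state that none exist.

p=0, q=0, t=0, r=1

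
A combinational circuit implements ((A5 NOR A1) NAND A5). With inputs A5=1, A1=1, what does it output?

Substituting: ((1 NOR 1) NAND 1)
= 1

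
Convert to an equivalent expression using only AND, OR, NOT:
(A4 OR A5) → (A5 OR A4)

NOT (A4 OR A5) OR (A5 OR A4)
(Implication elimination: A → B = NOT A OR B)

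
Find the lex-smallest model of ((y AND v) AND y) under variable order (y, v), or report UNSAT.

y=1, v=1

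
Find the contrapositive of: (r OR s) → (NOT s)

Contrapositive: s → NOT (r OR s)
Note: A statement and its contrapositive are logically equivalent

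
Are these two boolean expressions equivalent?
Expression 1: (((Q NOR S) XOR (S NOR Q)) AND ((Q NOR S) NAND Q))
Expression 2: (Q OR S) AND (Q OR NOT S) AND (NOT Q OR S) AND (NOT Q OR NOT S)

Yes, they are equivalent — the two output columns agree on all 4 assignments:
Q | S | Expression 1 | Expression 2
-----------------------------------
0 | 0 | 0 | 0
0 | 1 | 0 | 0
1 | 0 | 0 | 0
1 | 1 | 0 | 0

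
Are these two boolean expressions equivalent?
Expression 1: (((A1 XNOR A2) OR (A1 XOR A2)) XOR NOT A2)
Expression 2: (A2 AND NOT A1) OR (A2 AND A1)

Yes, they are equivalent — the two output columns agree on all 4 assignments:
A2 | A1 | Expression 1 | Expression 2
-------------------------------------
0 | 0 | 0 | 0
0 | 1 | 0 | 0
1 | 0 | 1 | 1
1 | 1 | 1 | 1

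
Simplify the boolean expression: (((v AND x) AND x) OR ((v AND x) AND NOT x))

By distribution ((E AND v) OR (E AND NOT v) = E):
= (v AND x)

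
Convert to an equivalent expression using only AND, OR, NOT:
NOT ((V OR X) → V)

(V OR X) AND NOT V
(Negated implication: NOT(A → B) = A AND NOT B)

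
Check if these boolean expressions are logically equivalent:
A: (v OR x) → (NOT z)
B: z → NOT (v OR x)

Yes, Contrapositive is always equivalent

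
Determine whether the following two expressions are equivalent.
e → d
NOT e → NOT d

No, Inverse is not equivalent to original (counterexample: d=0, a=0, e=1)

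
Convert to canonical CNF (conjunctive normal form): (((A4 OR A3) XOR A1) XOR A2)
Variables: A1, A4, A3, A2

(A1 OR A4 OR A3 OR A2) AND (A1 OR A4 OR NOT A3 OR NOT A2) AND (A1 OR NOT A4 OR A3 OR NOT A2) AND (A1 OR NOT A4 OR NOT A3 OR NOT A2) AND (NOT A1 OR A4 OR A3 OR NOT A2) AND (NOT A1 OR A4 OR NOT A3 OR A2) AND (NOT A1 OR NOT A4 OR A3 OR A2) AND (NOT A1 OR NOT A4 OR NOT A3 OR A2)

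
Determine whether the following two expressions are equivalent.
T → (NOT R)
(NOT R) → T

No, Converse is not equivalent to original (counterexample: Q=0, T=0, R=0)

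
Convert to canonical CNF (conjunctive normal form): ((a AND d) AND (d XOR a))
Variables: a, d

(a OR d) AND (a OR NOT d) AND (NOT a OR d) AND (NOT a OR NOT d)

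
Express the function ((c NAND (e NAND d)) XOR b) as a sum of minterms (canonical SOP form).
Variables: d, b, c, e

Σm(0, 1, 6, 7, 8, 9, 11, 14) = (NOT d AND NOT b AND NOT c AND NOT e) OR (NOT d AND NOT b AND NOT c AND e) OR (NOT d AND b AND c AND NOT e) OR (NOT d AND b AND c AND e) OR (d AND NOT b AND NOT c AND NOT e) OR (d AND NOT b AND NOT c AND e) OR (d AND NOT b AND c AND e) OR (d AND b AND c AND NOT e)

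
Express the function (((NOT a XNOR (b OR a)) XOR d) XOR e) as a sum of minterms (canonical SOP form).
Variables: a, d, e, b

Σm(1, 2, 4, 7, 10, 11, 12, 13) = (NOT a AND NOT d AND NOT e AND b) OR (NOT a AND NOT d AND e AND NOT b) OR (NOT a AND d AND NOT e AND NOT b) OR (NOT a AND d AND e AND b) OR (a AND NOT d AND e AND NOT b) OR (a AND NOT d AND e AND b) OR (a AND d AND NOT e AND NOT b) OR (a AND d AND NOT e AND b)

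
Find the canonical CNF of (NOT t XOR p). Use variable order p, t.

(p OR NOT t) AND (NOT p OR t)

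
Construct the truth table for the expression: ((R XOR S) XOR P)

P | S | R | Output
------------------
0 | 0 | 0 | 0
0 | 0 | 1 | 1
0 | 1 | 0 | 1
0 | 1 | 1 | 0
1 | 0 | 0 | 1
1 | 0 | 1 | 0
1 | 1 | 0 | 0
1 | 1 | 1 | 1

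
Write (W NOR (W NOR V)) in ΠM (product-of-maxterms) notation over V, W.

ΠM(0, 1, 3) = (V OR W) AND (V OR NOT W) AND (NOT V OR NOT W)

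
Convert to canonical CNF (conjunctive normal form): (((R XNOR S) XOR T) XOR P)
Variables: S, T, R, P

(S OR T OR R OR NOT P) AND (S OR T OR NOT R OR P) AND (S OR NOT T OR R OR P) AND (S OR NOT T OR NOT R OR NOT P) AND (NOT S OR T OR R OR P) AND (NOT S OR T OR NOT R OR NOT P) AND (NOT S OR NOT T OR R OR NOT P) AND (NOT S OR NOT T OR NOT R OR P)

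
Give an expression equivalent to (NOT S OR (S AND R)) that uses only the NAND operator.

(((S NAND S) NAND (S NAND S)) NAND (((S NAND R) NAND (S NAND R)) NAND ((S NAND R) NAND (S NAND R))))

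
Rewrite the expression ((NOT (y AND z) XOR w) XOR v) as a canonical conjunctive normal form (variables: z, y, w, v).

(z OR y OR w OR NOT v) AND (z OR y OR NOT w OR v) AND (z OR NOT y OR w OR NOT v) AND (z OR NOT y OR NOT w OR v) AND (NOT z OR y OR w OR NOT v) AND (NOT z OR y OR NOT w OR v) AND (NOT z OR NOT y OR w OR v) AND (NOT z OR NOT y OR NOT w OR NOT v)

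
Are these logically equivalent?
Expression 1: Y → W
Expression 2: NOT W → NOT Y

Yes, Contrapositive is always equivalent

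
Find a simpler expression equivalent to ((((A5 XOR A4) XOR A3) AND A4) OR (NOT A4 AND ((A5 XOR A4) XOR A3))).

By distribution ((E AND v) OR (E AND NOT v) = E):
= ((A5 XOR A4) XOR A3)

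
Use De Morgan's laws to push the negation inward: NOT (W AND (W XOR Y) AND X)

NOT W OR NOT (W XOR Y) OR NOT X
De Morgan's: NOT(AND of terms) = OR of negations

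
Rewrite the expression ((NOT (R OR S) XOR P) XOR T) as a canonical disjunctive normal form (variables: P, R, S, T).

(NOT P AND NOT R AND NOT S AND NOT T) OR (NOT P AND NOT R AND S AND T) OR (NOT P AND R AND NOT S AND T) OR (NOT P AND R AND S AND T) OR (P AND NOT R AND NOT S AND T) OR (P AND NOT R AND S AND NOT T) OR (P AND R AND NOT S AND NOT T) OR (P AND R AND S AND NOT T)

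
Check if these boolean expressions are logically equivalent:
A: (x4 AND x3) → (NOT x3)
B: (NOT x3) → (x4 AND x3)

No, Converse is not equivalent to original (counterexample: x3=0, x4=0)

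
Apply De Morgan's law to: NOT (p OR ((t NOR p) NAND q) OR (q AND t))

NOT p AND NOT ((t NOR p) NAND q) AND NOT (q AND t)
De Morgan's: NOT(OR of terms) = AND of negations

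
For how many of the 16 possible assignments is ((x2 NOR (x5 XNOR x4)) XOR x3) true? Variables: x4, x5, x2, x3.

Satisfying assignments: (0,0,0,1), (0,0,1,1), (0,1,0,0), (0,1,1,1), (1,0,0,0), (1,0,1,1), (1,1,0,1), (1,1,1,1)
Count: 8 out of 16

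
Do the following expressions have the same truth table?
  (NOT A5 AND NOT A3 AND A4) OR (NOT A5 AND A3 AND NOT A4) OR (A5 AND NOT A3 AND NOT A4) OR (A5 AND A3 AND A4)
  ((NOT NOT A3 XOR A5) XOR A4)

Yes, they are equivalent — the two output columns agree on all 8 assignments:
A5 | A3 | A4 | Expression 1 | Expression 2
------------------------------------------
0 | 0 | 0 | 0 | 0
0 | 0 | 1 | 1 | 1
0 | 1 | 0 | 1 | 1
0 | 1 | 1 | 0 | 0
1 | 0 | 0 | 1 | 1
1 | 0 | 1 | 0 | 0
1 | 1 | 0 | 0 | 0
1 | 1 | 1 | 1 | 1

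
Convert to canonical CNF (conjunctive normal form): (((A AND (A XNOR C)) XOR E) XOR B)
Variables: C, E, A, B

(C OR E OR A OR B) AND (C OR E OR NOT A OR B) AND (C OR NOT E OR A OR NOT B) AND (C OR NOT E OR NOT A OR NOT B) AND (NOT C OR E OR A OR B) AND (NOT C OR E OR NOT A OR NOT B) AND (NOT C OR NOT E OR A OR NOT B) AND (NOT C OR NOT E OR NOT A OR B)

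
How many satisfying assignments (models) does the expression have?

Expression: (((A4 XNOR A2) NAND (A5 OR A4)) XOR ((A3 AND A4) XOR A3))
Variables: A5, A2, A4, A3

Satisfying assignments: (0,0,0,0), (0,0,1,0), (0,0,1,1), (0,1,0,0), (1,0,0,1), (1,0,1,0), (1,0,1,1), (1,1,0,0)
Count: 8 out of 16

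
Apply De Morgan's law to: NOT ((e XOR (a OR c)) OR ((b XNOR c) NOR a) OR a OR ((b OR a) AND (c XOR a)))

NOT (e XOR (a OR c)) AND NOT ((b XNOR c) NOR a) AND NOT a AND NOT ((b OR a) AND (c XOR a))
De Morgan's: NOT(OR of terms) = AND of negations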